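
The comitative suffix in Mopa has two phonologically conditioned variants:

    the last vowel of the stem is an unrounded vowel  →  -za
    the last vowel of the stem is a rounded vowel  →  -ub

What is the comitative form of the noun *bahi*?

*bahi*: last vowel = /i/, an unrounded vowel → -za → *bahiza*.

bahiza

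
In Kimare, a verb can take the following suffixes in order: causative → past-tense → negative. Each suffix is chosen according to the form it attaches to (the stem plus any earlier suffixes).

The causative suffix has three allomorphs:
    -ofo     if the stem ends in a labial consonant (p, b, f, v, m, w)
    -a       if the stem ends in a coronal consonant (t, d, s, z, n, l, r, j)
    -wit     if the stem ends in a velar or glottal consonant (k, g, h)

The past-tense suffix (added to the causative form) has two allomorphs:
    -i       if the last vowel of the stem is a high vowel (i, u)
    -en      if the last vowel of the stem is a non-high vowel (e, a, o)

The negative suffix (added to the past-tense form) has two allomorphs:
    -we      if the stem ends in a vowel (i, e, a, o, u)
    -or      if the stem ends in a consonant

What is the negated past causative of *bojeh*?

bojehwitiwe

Since the final consonant of *bojeh* is /h/ (velar/glottal), it takes -wit, giving *bojehwit*.
The last vowel of the causative form *bojehwit* is /i/, which is a high vowel, so the past-tense suffix is -i, giving *bojehwiti*.
The past-tense form *bojehwiti*: final sound = /i/, a vowel → -we → *bojehwitiwe*.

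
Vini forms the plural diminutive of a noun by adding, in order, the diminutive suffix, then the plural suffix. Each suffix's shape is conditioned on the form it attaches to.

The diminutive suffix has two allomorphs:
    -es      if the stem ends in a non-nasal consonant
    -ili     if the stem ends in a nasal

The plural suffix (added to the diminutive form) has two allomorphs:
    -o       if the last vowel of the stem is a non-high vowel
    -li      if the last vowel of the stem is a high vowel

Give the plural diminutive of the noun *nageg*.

nagegeso

*nageg*: final consonant = /g/, non-nasal → -es → *nageges*.
The diminutive form *nageges* — last vowel /e/ (a non-high vowel) → -o → *nagegeso*.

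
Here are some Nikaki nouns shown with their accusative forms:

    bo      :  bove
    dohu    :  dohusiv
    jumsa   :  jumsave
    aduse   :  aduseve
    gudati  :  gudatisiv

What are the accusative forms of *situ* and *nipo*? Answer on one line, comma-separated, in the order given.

situsiv, nipove

The pattern is height harmony: -siv when the last vowel of the stem is a high vowel (*dohu*, *gudati*); -ve when the last vowel of the stem is a non-high vowel (*bo*, *jumsa*, *aduse*).
Since the last vowel of *situ* is /u/ (a high vowel), it takes -siv, giving *situsiv*.
*nipo* — last vowel /o/ (a non-high vowel) → -ve → *nipove*.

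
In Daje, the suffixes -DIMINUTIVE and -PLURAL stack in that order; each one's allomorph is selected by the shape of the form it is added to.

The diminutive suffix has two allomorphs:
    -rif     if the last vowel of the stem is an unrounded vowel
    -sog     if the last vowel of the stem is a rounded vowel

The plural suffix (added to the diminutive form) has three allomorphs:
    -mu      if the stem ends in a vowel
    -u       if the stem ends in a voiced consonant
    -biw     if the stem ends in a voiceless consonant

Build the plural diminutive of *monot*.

monotsogu

Since the last vowel of *monot* is /o/ (a rounded vowel), it takes -sog, giving *monotsog*.
Since the final sound of the diminutive form *monotsog* is /g/ (a voiced consonant), it takes -u, giving *monotsogu*.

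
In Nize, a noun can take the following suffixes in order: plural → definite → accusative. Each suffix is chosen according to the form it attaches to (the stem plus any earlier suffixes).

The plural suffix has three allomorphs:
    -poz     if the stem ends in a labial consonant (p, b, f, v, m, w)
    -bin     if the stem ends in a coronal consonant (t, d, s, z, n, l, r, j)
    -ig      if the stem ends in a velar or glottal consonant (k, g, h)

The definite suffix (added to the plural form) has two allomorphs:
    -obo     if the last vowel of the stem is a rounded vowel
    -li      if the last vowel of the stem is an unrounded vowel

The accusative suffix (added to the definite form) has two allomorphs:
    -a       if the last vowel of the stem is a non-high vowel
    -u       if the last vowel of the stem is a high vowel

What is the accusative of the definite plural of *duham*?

duhampozoboa

*duham*: final consonant = /m/, labial → -poz → *duhampoz*.
The last vowel of the plural form *duhampoz* is /o/, which is a rounded vowel, so the definite suffix is -obo, giving *duhampozobo*.
The definite form *duhampozobo*: last vowel = /o/, a non-high vowel → -a → *duhampozoboa*.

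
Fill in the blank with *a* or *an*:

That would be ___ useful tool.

The indefinite article is chosen by the initial *sound* of the following word, not its spelling.
*useful* begins with the sound /juː/ (u pronounced /juː/) — a consonant sound.
So the article is *a*: That would be a useful tool.

a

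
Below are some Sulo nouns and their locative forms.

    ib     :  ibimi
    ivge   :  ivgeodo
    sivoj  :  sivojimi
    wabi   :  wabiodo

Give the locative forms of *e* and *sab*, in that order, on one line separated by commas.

eodo, sabimi

The pattern is consonant vs. vowel: -imi when the stem ends in a consonant (*ib*, *sivoj*); -odo when the stem ends in a vowel (*ivge*, *wabi*).
*e* — final sound /e/ (a vowel) → -odo → *eodo*.
*sab*: final sound = /b/, a consonant → -imi → *sabimi*.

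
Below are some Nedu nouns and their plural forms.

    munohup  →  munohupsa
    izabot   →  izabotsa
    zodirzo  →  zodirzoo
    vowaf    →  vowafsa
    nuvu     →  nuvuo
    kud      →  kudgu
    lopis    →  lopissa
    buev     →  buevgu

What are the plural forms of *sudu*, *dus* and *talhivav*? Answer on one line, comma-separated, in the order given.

The pattern is voicing of the final sound: -sa when the stem ends in a voiceless consonant (*munohup*, *izabot*, *vowaf*, *lopis*); -gu when the stem ends in a voiced consonant (*kud*, *buev*); -o when the stem ends in a vowel (*zodirzo*, *nuvu*).
The final sound of *sudu* is /u/, which is a vowel, so the suffix is -o, giving *suduo*.
*dus* — final sound /s/ (a voiceless consonant) → -sa → *dussa*.
*talhivav* — final sound /v/ (a voiced consonant) → -gu → *talhivavgu*.

suduo, dussa, talhivavgu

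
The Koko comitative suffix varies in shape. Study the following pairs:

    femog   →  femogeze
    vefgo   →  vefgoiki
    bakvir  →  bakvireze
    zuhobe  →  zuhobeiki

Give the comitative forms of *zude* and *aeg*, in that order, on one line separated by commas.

zudeiki, aegeze

The suffix is conditioned by the final sound: -eze when the stem ends in a consonant (*femog*, *bakvir*); -iki when the stem ends in a vowel (*vefgo*, *zuhobe*).
*zude*: final sound = /e/, a vowel → -iki → *zudeiki*.
The final sound of *aeg* is /g/, which is a consonant, so the suffix is -eze, giving *aegeze*.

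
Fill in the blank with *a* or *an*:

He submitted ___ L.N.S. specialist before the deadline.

The indefinite article is chosen by the initial *sound* of the following word, not its spelling.
The initialism *L.N.S.* is read letter by letter; the first letter, L, is pronounced /ɛl/, which begins with a vowel sound.
So the article is *an*: He submitted an L.N.S. specialist before the deadline.

an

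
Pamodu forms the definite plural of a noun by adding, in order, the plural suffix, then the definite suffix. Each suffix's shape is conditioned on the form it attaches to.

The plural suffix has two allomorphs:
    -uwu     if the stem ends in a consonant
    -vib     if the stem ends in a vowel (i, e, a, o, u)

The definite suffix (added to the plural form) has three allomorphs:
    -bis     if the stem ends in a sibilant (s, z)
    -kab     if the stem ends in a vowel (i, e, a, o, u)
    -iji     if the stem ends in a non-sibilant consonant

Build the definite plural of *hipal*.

hipaluwukab

The final sound of *hipal* is /l/, which is a consonant, so the plural suffix is -uwu, giving *hipaluwu*.
The final sound of the plural form *hipaluwu* is /u/, which is a vowel, so the definite suffix is -kab, giving *hipaluwukab*.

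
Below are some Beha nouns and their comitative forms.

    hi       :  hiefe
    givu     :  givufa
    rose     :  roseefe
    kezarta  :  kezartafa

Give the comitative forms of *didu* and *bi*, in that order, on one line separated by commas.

didufa, biefe

The suffix is conditioned by the last vowel: -efe when the last vowel of the stem is a front vowel (*hi*, *rose*); -fa when the last vowel of the stem is a back vowel (*givu*, *kezarta*).
*didu*: last vowel = /u/, a back vowel → -fa → *didufa*.
Since the last vowel of *bi* is /i/ (a front vowel), it takes -efe, giving *biefe*.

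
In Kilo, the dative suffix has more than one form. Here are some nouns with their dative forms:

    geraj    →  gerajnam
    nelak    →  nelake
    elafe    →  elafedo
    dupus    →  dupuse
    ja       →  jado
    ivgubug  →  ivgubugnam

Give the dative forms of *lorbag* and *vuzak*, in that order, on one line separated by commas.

Looking at the final sound of each stem: -e when the stem ends in a voiceless consonant (*nelak*, *dupus*); -nam when the stem ends in a voiced consonant (*geraj*, *ivgubug*); -do when the stem ends in a vowel (*elafe*, *ja*).
*lorbag*: final sound = /g/, a voiced consonant → -nam → *lorbagnam*.
*vuzak* — final sound /k/ (a voiceless consonant) → -e → *vuzake*.

lorbagnam, vuzake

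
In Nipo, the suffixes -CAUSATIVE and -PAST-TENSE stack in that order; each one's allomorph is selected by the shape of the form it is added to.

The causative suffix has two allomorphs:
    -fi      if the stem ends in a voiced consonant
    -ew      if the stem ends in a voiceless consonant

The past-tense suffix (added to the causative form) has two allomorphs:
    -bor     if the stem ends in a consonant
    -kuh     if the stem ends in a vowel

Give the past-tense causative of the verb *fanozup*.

fanozupewbor

*fanozup*: final consonant = /p/, voiceless → -ew → *fanozupew*.
The final sound of the causative form *fanozupew* is /w/, which is a consonant, so the past-tense suffix is -bor, giving *fanozupewbor*.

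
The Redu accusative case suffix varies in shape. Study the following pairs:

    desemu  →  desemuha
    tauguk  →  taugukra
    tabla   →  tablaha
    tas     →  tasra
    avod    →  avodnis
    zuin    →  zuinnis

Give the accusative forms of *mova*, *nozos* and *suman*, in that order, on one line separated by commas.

The pattern is voicing of the final sound: -ra when the stem ends in a voiceless consonant (*tauguk*, *tas*); -nis when the stem ends in a voiced consonant (*avod*, *zuin*); -ha when the stem ends in a vowel (*desemu*, *tabla*).
*mova* — final sound /a/ (a vowel) → -ha → *movaha*.
*nozos*: final sound = /s/, a voiceless consonant → -ra → *nozosra*.
*suman*: final sound = /n/, a voiced consonant → -nis → *sumannis*.

movaha, nozosra, sumannis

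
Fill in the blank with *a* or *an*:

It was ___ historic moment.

The indefinite article is chosen by the initial *sound* of the following word, not its spelling.
*historic* begins with the sound /h/ (h is pronounced in standard usage) — a consonant sound.
So the article is *a*: It was a historic moment.

a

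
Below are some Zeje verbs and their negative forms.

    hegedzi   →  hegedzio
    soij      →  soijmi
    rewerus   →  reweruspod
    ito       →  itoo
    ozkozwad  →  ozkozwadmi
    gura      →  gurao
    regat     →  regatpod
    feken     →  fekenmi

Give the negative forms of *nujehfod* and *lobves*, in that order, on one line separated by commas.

The alternation tracks the final sound of the stem — -pod when the stem ends in a voiceless consonant (*rewerus*, *regat*); -mi when the stem ends in a voiced consonant (*soij*, *ozkozwad*, *feken*); -o when the stem ends in a vowel (*hegedzi*, *ito*, *gura*).
*nujehfod* — final sound /d/ (a voiced consonant) → -mi → *nujehfodmi*.
Since the final sound of *lobves* is /s/ (a voiceless consonant), it takes -pod, giving *lobvespod*.

nujehfodmi, lobvespod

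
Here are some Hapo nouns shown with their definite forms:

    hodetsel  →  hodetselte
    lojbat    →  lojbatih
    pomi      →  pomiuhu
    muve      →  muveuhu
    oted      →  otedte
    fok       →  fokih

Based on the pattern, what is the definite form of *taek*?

taekih

Looking at the final sound of each stem: -ih when the stem ends in a voiceless consonant (*lojbat*, *fok*); -te when the stem ends in a voiced consonant (*hodetsel*, *oted*); -uhu when the stem ends in a vowel (*pomi*, *muve*).
*taek* — final sound /k/ (a voiceless consonant) → -ih → *taekih*.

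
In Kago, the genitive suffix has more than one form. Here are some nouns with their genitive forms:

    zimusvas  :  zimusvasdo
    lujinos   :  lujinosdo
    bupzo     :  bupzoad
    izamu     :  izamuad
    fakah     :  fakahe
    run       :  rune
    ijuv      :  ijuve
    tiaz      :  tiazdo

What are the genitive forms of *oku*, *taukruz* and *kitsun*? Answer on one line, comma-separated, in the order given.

okuad, taukruzdo, kitsune

The suffix is conditioned by the final sound: -do when the stem ends in a sibilant (*zimusvas*, *lujinos*, *tiaz*); -e when the stem ends in a non-sibilant consonant (*fakah*, *run*, *ijuv*); -ad when the stem ends in a vowel (*bupzo*, *izamu*).
*oku* — final sound /u/ (a vowel) → -ad → *okuad*.
Since the final sound of *taukruz* is /z/ (a sibilant), it takes -do, giving *taukruzdo*.
Since the final sound of *kitsun* is /n/ (a non-sibilant consonant), it takes -e, giving *kitsune*.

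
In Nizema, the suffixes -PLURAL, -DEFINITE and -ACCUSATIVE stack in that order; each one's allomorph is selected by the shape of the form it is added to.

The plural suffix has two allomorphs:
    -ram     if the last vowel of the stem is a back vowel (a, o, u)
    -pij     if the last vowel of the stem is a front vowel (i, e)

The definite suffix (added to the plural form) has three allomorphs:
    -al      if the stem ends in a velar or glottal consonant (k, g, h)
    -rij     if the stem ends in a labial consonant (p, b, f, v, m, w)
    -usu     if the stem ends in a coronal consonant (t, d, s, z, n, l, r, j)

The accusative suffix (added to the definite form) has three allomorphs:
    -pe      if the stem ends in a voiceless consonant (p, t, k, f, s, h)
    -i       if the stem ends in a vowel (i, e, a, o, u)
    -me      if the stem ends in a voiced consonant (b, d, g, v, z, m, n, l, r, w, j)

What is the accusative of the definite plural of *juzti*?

juztipijusui

Since the last vowel of *juzti* is /i/ (a front vowel), it takes -pij, giving *juztipij*.
The final consonant of the plural form *juztipij* is /j/, which is coronal, so the definite suffix is -usu, giving *juztipijusu*.
Since the final sound of the definite form *juztipijusu* is /u/ (a vowel), it takes -i, giving *juztipijusui*.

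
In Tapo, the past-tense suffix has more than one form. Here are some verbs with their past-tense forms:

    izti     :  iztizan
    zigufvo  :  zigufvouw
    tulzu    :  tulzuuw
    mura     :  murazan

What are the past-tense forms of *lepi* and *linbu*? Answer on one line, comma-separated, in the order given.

lepizan, linbuuw

The pattern is rounding harmony: -uw when the last vowel of the stem is a rounded vowel (*zigufvo*, *tulzu*); -zan when the last vowel of the stem is an unrounded vowel (*izti*, *mura*).
The last vowel of *lepi* is /i/, which is an unrounded vowel, so the suffix is -zan, giving *lepizan*.
*linbu* — last vowel /u/ (a rounded vowel) → -uw → *linbuuw*.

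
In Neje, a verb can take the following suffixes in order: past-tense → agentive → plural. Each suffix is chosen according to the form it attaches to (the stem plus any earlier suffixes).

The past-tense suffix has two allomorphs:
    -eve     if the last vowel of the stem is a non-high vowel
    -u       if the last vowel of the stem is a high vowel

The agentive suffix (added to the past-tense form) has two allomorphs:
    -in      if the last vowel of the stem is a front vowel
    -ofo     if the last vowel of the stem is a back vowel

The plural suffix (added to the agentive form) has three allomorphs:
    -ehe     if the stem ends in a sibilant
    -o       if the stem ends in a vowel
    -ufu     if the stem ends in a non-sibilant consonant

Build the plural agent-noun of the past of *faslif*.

faslifuofoo

*faslif* — last vowel /i/ (a high vowel) → -u → *faslifu*.
Since the last vowel of the past-tense form *faslifu* is /u/ (a back vowel), it takes -ofo, giving *faslifuofo*.
The final sound of the agentive form *faslifuofo* is /o/, which is a vowel, so the plural suffix is -o, giving *faslifuofoo*.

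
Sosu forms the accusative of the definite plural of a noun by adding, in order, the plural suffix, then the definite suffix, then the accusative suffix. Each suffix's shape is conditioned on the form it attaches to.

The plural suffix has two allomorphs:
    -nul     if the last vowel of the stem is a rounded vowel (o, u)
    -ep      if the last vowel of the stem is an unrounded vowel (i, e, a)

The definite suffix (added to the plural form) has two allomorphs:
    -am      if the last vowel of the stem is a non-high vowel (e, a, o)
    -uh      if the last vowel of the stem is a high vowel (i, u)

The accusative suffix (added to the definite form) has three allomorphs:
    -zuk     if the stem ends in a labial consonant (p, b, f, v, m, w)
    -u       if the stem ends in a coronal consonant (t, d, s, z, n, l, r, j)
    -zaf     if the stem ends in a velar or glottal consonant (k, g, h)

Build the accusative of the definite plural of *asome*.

asomeepamzuk

*asome*: last vowel = /e/, an unrounded vowel → -ep → *asomeep*.
The last vowel of the plural form *asomeep* is /e/, which is a non-high vowel, so the definite suffix is -am, giving *asomeepam*.
The definite form *asomeepam*: final consonant = /m/, labial → -zuk → *asomeepamzuk*.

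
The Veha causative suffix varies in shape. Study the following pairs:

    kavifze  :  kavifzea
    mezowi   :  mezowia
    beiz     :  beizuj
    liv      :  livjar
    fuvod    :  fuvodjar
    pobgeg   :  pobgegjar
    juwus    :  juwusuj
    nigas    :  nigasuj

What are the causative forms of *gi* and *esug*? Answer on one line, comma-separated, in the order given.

The suffix is conditioned by the final sound: -uj when the stem ends in a sibilant (*beiz*, *juwus*, *nigas*); -jar when the stem ends in a non-sibilant consonant (*liv*, *fuvod*, *pobgeg*); -a when the stem ends in a vowel (*kavifze*, *mezowi*).
*gi* — final sound /i/ (a vowel) → -a → *gia*.
*esug* — final sound /g/ (a non-sibilant consonant) → -jar → *esugjar*.

gia, esugjar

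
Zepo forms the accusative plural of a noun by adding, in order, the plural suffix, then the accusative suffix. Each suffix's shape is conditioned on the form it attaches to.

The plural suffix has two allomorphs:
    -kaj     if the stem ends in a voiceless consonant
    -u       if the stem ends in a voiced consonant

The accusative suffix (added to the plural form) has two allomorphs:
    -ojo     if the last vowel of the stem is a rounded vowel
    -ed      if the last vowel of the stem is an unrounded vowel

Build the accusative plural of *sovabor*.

sovaboruojo

The final consonant of *sovabor* is /r/, which is voiced, so the plural suffix is -u, giving *sovaboru*.
Since the last vowel of the plural form *sovaboru* is /u/ (a rounded vowel), it takes -ojo, giving *sovaboruojo*.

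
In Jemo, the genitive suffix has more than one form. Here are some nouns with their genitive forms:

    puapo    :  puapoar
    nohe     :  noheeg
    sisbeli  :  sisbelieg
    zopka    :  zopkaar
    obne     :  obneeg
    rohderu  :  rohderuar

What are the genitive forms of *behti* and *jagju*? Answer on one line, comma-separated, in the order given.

behtieg, jagjuar

The alternation tracks the last vowel of the stem — -eg when the last vowel of the stem is a front vowel (*nohe*, *sisbeli*, *obne*); -ar when the last vowel of the stem is a back vowel (*puapo*, *zopka*, *rohderu*).
The last vowel of *behti* is /i/, which is a front vowel, so the suffix is -eg, giving *behtieg*.
*jagju* — last vowel /u/ (a back vowel) → -ar → *jagjuar*.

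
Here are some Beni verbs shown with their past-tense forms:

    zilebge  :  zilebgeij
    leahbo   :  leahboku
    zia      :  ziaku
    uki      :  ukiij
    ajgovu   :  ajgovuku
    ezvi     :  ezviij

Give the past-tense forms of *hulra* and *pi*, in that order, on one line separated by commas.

hulraku, piij

The pattern is front/back vowel harmony: -ij when the last vowel of the stem is a front vowel (*zilebge*, *uki*, *ezvi*); -ku when the last vowel of the stem is a back vowel (*leahbo*, *zia*, *ajgovu*).
*hulra* — last vowel /a/ (a back vowel) → -ku → *hulraku*.
The last vowel of *pi* is /i/, which is a front vowel, so the suffix is -ij, giving *piij*.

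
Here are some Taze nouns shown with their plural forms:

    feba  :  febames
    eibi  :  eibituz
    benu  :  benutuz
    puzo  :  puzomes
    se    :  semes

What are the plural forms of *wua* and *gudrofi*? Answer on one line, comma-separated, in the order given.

wuames, gudrofituz

The pattern is height harmony: -tuz when the last vowel of the stem is a high vowel (*eibi*, *benu*); -mes when the last vowel of the stem is a non-high vowel (*feba*, *puzo*, *se*).
*wua* — last vowel /a/ (a non-high vowel) → -mes → *wuames*.
*gudrofi*: last vowel = /i/, a high vowel → -tuz → *gudrofituz*.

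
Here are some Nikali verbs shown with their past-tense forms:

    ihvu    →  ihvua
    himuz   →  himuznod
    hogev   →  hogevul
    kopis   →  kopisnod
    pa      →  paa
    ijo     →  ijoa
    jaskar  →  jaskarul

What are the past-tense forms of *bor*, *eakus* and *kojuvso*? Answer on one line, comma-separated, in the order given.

borul, eakusnod, kojuvsoa

The suffix is conditioned by the final sound: -nod when the stem ends in a sibilant (*himuz*, *kopis*); -ul when the stem ends in a non-sibilant consonant (*hogev*, *jaskar*); -a when the stem ends in a vowel (*ihvu*, *pa*, *ijo*).
*bor*: final sound = /r/, a non-sibilant consonant → -ul → *borul*.
Since the final sound of *eakus* is /s/ (a sibilant), it takes -nod, giving *eakusnod*.
Since the final sound of *kojuvso* is /o/ (a vowel), it takes -a, giving *kojuvsoa*.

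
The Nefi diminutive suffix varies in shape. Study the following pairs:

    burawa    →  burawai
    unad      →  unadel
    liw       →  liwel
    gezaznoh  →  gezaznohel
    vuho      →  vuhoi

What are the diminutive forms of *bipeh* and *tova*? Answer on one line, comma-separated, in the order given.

bipehel, tovai

The alternation tracks the final sound of the stem — -el when the stem ends in a consonant (*unad*, *liw*, *gezaznoh*); -i when the stem ends in a vowel (*burawa*, *vuho*).
*bipeh*: final sound = /h/, a consonant → -el → *bipehel*.
*tova*: final sound = /a/, a vowel → -i → *tovai*.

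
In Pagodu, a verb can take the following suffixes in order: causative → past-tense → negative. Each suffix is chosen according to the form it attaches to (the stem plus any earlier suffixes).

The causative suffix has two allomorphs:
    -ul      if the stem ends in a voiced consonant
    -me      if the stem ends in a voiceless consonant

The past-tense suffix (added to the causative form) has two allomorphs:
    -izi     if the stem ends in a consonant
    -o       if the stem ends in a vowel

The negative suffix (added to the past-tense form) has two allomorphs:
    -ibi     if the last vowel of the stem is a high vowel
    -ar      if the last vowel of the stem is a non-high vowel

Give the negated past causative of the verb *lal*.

The final consonant of *lal* is /l/, which is voiced, so the causative suffix is -ul, giving *lalul*.
Since the final sound of the causative form *lalul* is /l/ (a consonant), it takes -izi, giving *lalulizi*.
The past-tense form *lalulizi* — last vowel /i/ (a high vowel) → -ibi → *laluliziibi*.

laluliziibi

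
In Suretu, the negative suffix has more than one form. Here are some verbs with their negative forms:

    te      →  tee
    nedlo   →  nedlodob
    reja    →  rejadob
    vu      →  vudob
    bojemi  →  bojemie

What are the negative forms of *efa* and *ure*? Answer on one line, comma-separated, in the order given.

efadob, uree

Looking at the last vowel of each stem: -e when the last vowel of the stem is a front vowel (*te*, *bojemi*); -dob when the last vowel of the stem is a back vowel (*nedlo*, *reja*, *vu*).
Since the last vowel of *efa* is /a/ (a back vowel), it takes -dob, giving *efadob*.
The last vowel of *ure* is /e/, which is a front vowel, so the suffix is -e, giving *uree*.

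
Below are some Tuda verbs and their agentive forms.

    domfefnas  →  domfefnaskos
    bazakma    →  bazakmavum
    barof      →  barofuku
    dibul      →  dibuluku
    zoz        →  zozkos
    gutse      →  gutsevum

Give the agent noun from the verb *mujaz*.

The suffix is conditioned by the final sound: -kos when the stem ends in a sibilant (*domfefnas*, *zoz*); -uku when the stem ends in a non-sibilant consonant (*barof*, *dibul*); -vum when the stem ends in a vowel (*bazakma*, *gutse*).
*mujaz*: final sound = /z/, a sibilant → -kos → *mujazkos*.

mujazkos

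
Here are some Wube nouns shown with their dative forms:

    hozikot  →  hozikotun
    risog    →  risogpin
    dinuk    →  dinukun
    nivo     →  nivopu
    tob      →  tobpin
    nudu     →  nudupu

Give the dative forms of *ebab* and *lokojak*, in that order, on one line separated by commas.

The alternation tracks the final sound of the stem — -un when the stem ends in a voiceless consonant (*hozikot*, *dinuk*); -pin when the stem ends in a voiced consonant (*risog*, *tob*); -pu when the stem ends in a vowel (*nivo*, *nudu*).
*ebab* — final sound /b/ (a voiced consonant) → -pin → *ebabpin*.
The final sound of *lokojak* is /k/, which is a voiceless consonant, so the suffix is -un, giving *lokojakun*.

ebabpin, lokojakun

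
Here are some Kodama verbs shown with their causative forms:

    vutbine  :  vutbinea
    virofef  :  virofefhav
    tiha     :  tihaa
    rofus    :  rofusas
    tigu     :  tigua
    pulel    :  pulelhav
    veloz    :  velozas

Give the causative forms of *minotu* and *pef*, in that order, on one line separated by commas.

minotua, pefhav

The suffix is conditioned by the final sound: -as when the stem ends in a sibilant (*rofus*, *veloz*); -hav when the stem ends in a non-sibilant consonant (*virofef*, *pulel*); -a when the stem ends in a vowel (*vutbine*, *tiha*, *tigu*).
*minotu*: final sound = /u/, a vowel → -a → *minotua*.
Since the final sound of *pef* is /f/ (a non-sibilant consonant), it takes -hav, giving *pefhav*.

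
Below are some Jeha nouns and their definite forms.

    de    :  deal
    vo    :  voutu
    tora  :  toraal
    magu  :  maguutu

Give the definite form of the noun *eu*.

euutu

The alternation tracks the last vowel of the stem — -utu when the last vowel of the stem is a rounded vowel (*vo*, *magu*); -al when the last vowel of the stem is an unrounded vowel (*de*, *tora*).
*eu*: last vowel = /u/, a rounded vowel → -utu → *euutu*.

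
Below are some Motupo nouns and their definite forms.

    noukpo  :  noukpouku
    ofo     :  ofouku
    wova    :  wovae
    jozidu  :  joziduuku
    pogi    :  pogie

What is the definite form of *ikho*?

ikhouku

The alternation tracks the last vowel of the stem — -uku when the last vowel of the stem is a rounded vowel (*noukpo*, *ofo*, *jozidu*); -e when the last vowel of the stem is an unrounded vowel (*wova*, *pogi*).
*ikho* — last vowel /o/ (a rounded vowel) → -uku → *ikhouku*.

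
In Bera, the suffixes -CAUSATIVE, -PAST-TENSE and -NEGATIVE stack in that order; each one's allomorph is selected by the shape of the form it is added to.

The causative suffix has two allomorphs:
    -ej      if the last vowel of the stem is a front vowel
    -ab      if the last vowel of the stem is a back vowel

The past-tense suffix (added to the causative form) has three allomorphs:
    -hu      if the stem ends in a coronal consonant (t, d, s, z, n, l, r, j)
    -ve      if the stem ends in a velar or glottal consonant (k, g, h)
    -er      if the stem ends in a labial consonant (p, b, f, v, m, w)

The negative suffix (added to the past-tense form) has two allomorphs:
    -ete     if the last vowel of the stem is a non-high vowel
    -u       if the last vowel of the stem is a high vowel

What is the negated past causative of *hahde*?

The last vowel of *hahde* is /e/, which is a front vowel, so the causative suffix is -ej, giving *hahdeej*.
The causative form *hahdeej*: final consonant = /j/, coronal → -hu → *hahdeejhu*.
The past-tense form *hahdeejhu* — last vowel /u/ (a high vowel) → -u → *hahdeejhuu*.

hahdeejhuu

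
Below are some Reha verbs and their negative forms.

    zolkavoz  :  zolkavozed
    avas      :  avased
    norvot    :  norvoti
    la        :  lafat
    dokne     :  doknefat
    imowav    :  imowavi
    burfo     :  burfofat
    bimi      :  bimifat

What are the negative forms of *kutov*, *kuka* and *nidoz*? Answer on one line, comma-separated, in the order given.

The suffix is conditioned by the final sound: -ed when the stem ends in a sibilant (*zolkavoz*, *avas*); -i when the stem ends in a non-sibilant consonant (*norvot*, *imowav*); -fat when the stem ends in a vowel (*la*, *dokne*, *burfo*, *bimi*).
*kutov*: final sound = /v/, a non-sibilant consonant → -i → *kutovi*.
*kuka* — final sound /a/ (a vowel) → -fat → *kukafat*.
Since the final sound of *nidoz* is /z/ (a sibilant), it takes -ed, giving *nidozed*.

kutovi, kukafat, nidozed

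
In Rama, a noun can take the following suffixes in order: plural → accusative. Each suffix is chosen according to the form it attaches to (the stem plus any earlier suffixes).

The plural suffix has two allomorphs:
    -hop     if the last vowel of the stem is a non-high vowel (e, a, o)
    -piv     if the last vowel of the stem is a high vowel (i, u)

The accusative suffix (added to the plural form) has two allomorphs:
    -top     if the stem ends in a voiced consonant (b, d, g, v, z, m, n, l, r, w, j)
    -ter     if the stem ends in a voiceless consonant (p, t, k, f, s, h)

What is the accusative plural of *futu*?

futupivtop

The last vowel of *futu* is /u/, which is a high vowel, so the plural suffix is -piv, giving *futupiv*.
The plural form *futupiv* — final consonant /v/ (voiced) → -top → *futupivtop*.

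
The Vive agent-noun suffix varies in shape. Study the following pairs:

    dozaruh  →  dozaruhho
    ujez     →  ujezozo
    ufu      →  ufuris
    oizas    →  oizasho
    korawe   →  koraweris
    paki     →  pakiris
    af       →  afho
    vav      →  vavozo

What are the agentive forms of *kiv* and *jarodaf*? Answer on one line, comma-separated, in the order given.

kivozo, jarodafho

The suffix is conditioned by the final sound: -ho when the stem ends in a voiceless consonant (*dozaruh*, *oizas*, *af*); -ozo when the stem ends in a voiced consonant (*ujez*, *vav*); -ris when the stem ends in a vowel (*ufu*, *korawe*, *paki*).
*kiv* — final sound /v/ (a voiced consonant) → -ozo → *kivozo*.
*jarodaf* — final sound /f/ (a voiceless consonant) → -ho → *jarodafho*.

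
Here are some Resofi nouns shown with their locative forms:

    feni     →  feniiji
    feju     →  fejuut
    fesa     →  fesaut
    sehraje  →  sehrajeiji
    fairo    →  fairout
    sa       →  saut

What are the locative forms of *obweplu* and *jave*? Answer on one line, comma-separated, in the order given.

obwepluut, javeiji

The pattern is front/back vowel harmony: -iji when the last vowel of the stem is a front vowel (*feni*, *sehraje*); -ut when the last vowel of the stem is a back vowel (*feju*, *fesa*, *fairo*, *sa*).
Since the last vowel of *obweplu* is /u/ (a back vowel), it takes -ut, giving *obwepluut*.
*jave* — last vowel /e/ (a front vowel) → -iji → *javeiji*.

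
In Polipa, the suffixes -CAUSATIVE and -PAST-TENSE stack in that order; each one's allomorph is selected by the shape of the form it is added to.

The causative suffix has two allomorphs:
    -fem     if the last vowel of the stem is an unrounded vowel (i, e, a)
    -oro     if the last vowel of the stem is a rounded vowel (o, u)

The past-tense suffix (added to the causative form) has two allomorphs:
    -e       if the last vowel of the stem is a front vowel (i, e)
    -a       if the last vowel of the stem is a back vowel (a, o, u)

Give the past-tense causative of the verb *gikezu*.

gikezuoroa

The last vowel of *gikezu* is /u/, which is a rounded vowel, so the causative suffix is -oro, giving *gikezuoro*.
The causative form *gikezuoro*: last vowel = /o/, a back vowel → -a → *gikezuoroa*.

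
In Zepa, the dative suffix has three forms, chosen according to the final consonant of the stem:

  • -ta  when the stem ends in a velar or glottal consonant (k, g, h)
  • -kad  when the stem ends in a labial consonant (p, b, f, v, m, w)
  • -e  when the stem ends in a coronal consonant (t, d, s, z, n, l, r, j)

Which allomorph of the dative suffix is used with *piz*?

The final consonant of *piz* is /z/, which is coronal, so the suffix is -e.

-e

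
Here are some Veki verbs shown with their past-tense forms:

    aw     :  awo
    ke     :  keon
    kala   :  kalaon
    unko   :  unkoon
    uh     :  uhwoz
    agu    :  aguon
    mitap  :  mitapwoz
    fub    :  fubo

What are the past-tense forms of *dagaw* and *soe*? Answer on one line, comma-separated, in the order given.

dagawo, soeon

The suffix is conditioned by the final sound: -woz when the stem ends in a voiceless consonant (*uh*, *mitap*); -o when the stem ends in a voiced consonant (*aw*, *fub*); -on when the stem ends in a vowel (*ke*, *kala*, *unko*, *agu*).
*dagaw* — final sound /w/ (a voiced consonant) → -o → *dagawo*.
Since the final sound of *soe* is /e/ (a vowel), it takes -on, giving *soeon*.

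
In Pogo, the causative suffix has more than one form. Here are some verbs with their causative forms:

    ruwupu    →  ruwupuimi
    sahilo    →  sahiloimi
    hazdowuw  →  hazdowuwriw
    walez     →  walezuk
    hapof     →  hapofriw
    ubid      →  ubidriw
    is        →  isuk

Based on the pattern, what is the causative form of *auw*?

auwriw

The alternation tracks the final sound of the stem — -uk when the stem ends in a sibilant (*walez*, *is*); -riw when the stem ends in a non-sibilant consonant (*hazdowuw*, *hapof*, *ubid*); -imi when the stem ends in a vowel (*ruwupu*, *sahilo*).
Since the final sound of *auw* is /w/ (a non-sibilant consonant), it takes -riw, giving *auwriw*.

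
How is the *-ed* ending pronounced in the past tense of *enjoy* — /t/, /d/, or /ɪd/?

/d/

The stem *enjoy* ends in a voiced sound other than /d/.
The -ed suffix is realized as /ɪd/ after /t, d/; as /t/ after other voiceless consonants; and as /d/ after other voiced sounds.
So -ed on *enjoy* is pronounced /d/.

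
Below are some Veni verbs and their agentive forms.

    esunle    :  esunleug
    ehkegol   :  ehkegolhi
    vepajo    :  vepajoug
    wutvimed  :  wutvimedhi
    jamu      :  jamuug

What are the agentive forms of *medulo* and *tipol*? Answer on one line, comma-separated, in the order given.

Looking at the final sound of each stem: -hi when the stem ends in a consonant (*ehkegol*, *wutvimed*); -ug when the stem ends in a vowel (*esunle*, *vepajo*, *jamu*).
Since the final sound of *medulo* is /o/ (a vowel), it takes -ug, giving *meduloug*.
The final sound of *tipol* is /l/, which is a consonant, so the suffix is -hi, giving *tipolhi*.

meduloug, tipolhi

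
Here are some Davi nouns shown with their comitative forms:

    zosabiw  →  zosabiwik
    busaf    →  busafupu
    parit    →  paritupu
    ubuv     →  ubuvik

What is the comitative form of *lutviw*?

lutviwik

Looking at the final consonant of each stem: -upu when the stem ends in a voiceless consonant (*busaf*, *parit*); -ik when the stem ends in a voiced consonant (*zosabiw*, *ubuv*).
The final consonant of *lutviw* is /w/, which is voiced, so the suffix is -ik, giving *lutviwik*.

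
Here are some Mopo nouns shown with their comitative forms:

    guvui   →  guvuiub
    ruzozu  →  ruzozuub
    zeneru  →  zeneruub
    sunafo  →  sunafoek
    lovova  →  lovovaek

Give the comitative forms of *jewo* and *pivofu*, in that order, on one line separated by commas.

The alternation tracks the last vowel of the stem — -ub when the last vowel of the stem is a high vowel (*guvui*, *ruzozu*, *zeneru*); -ek when the last vowel of the stem is a non-high vowel (*sunafo*, *lovova*).
*jewo*: last vowel = /o/, a non-high vowel → -ek → *jewoek*.
The last vowel of *pivofu* is /u/, which is a high vowel, so the suffix is -ub, giving *pivofuub*.

jewoek, pivofuub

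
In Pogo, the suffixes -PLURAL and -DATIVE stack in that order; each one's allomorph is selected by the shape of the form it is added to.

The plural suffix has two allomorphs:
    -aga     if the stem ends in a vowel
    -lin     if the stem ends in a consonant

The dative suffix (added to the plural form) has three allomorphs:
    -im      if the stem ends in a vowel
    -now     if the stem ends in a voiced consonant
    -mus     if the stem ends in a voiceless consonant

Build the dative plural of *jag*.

*jag* — final sound /g/ (a consonant) → -lin → *jaglin*.
The plural form *jaglin*: final sound = /n/, a voiced consonant → -now → *jaglinnow*.

jaglinnow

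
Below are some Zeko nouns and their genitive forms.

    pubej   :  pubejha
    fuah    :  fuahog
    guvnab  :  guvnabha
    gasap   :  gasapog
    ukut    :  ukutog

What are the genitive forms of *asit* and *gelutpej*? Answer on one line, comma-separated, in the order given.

asitog, gelutpejha

The alternation tracks the final consonant of the stem — -og when the stem ends in a voiceless consonant (*fuah*, *gasap*, *ukut*); -ha when the stem ends in a voiced consonant (*pubej*, *guvnab*).
Since the final consonant of *asit* is /t/ (voiceless), it takes -og, giving *asitog*.
*gelutpej* — final consonant /j/ (voiced) → -ha → *gelutpejha*.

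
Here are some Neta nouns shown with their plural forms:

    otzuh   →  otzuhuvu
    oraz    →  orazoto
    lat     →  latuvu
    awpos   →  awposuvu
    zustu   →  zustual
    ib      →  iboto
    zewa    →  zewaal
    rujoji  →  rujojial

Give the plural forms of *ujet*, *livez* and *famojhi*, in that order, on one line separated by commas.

ujetuvu, livezoto, famojhial

The suffix is conditioned by the final sound: -uvu when the stem ends in a voiceless consonant (*otzuh*, *lat*, *awpos*); -oto when the stem ends in a voiced consonant (*oraz*, *ib*); -al when the stem ends in a vowel (*zustu*, *zewa*, *rujoji*).
*ujet*: final sound = /t/, a voiceless consonant → -uvu → *ujetuvu*.
*livez* — final sound /z/ (a voiced consonant) → -oto → *livezoto*.
*famojhi* — final sound /i/ (a vowel) → -al → *famojhial*.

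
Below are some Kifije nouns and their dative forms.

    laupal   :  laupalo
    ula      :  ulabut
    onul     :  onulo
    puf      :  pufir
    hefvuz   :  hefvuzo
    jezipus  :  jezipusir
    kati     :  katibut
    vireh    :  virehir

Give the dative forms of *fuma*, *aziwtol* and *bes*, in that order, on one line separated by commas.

fumabut, aziwtolo, besir

The pattern is voicing of the final sound: -ir when the stem ends in a voiceless consonant (*puf*, *jezipus*, *vireh*); -o when the stem ends in a voiced consonant (*laupal*, *onul*, *hefvuz*); -but when the stem ends in a vowel (*ula*, *kati*).
Since the final sound of *fuma* is /a/ (a vowel), it takes -but, giving *fumabut*.
The final sound of *aziwtol* is /l/, which is a voiced consonant, so the suffix is -o, giving *aziwtolo*.
Since the final sound of *bes* is /s/ (a voiceless consonant), it takes -ir, giving *besir*.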